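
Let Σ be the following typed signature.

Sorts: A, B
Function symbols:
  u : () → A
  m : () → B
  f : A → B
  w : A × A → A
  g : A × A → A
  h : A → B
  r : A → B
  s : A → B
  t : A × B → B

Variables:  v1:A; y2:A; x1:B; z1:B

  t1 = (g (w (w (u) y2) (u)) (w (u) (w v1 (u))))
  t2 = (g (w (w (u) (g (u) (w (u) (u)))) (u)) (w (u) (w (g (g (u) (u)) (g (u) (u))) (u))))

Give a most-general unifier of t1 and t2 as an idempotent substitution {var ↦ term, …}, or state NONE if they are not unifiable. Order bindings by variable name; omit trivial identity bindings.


{v1 ↦ (g (g (u) (u)) (g (u) (u))), y2 ↦ (g (u) (w (u) (u)))}


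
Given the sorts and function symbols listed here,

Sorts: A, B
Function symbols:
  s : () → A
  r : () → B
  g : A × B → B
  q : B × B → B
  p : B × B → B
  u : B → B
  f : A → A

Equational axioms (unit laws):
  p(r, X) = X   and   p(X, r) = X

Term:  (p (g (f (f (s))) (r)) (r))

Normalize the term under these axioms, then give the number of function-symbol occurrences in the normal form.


1. (p (g (f (f (s))) (r)) (r))  →  (g (f (f (s))) (r))
normal form: (g (f (f (s))) (r))

size = 5


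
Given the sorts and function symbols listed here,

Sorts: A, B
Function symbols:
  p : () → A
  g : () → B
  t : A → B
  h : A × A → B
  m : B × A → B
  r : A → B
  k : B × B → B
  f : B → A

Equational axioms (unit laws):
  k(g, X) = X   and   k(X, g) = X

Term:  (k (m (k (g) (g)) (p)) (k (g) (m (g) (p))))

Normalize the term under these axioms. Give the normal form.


1. (k (m (k (g) (g)) (p)) (k (g) (m (g) (p))))  →  (k (m (g) (p)) (k (g) (m (g) (p))))
2. (k (m (g) (p)) (k (g) (m (g) (p))))  →  (k (m (g) (p)) (m (g) (p)))

normal form = (k (m (g) (p)) (m (g) (p)))


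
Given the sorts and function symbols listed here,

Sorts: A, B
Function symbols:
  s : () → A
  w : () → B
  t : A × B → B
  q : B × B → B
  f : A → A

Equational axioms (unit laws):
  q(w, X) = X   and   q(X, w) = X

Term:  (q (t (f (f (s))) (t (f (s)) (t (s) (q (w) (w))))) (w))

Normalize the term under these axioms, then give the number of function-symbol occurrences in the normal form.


size = 10

1. (q (t (f (f (s))) (t (f (s)) (t (s) (q (w) (w))))) (w))  →  (t (f (f (s))) (t (f (s)) (t (s) (q (w) (w)))))
2. (t (f (f (s))) (t (f (s)) (t (s) (q (w) (w)))))  →  (t (f (f (s))) (t (f (s)) (t (s) (w))))
normal form: (t (f (f (s))) (t (f (s)) (t (s) (w))))


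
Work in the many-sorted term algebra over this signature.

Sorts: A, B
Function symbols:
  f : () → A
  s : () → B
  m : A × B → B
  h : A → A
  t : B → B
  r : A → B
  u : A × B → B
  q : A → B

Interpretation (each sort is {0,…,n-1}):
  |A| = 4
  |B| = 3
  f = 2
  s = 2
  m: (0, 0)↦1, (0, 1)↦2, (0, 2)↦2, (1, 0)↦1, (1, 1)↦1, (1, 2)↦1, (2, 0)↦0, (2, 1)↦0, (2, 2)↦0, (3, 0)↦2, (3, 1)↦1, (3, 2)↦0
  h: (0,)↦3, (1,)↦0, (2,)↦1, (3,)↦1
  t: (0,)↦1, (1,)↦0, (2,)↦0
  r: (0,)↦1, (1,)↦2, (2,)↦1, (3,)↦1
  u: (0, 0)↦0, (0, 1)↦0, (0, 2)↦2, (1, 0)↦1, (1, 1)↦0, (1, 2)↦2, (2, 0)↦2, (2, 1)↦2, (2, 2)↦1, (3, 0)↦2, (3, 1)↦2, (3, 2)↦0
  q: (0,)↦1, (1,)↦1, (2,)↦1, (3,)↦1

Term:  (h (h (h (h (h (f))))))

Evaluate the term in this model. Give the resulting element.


value = 0

  f = 2
  (h (f)) = h(2,) = 1
  (h (h (f))) = h(1,) = 0
  (h (h (h (f)))) = h(0,) = 3
  (h (h (h (h (f))))) = h(3,) = 1
  (h (h (h (h (h (f)))))) = h(1,) = 0


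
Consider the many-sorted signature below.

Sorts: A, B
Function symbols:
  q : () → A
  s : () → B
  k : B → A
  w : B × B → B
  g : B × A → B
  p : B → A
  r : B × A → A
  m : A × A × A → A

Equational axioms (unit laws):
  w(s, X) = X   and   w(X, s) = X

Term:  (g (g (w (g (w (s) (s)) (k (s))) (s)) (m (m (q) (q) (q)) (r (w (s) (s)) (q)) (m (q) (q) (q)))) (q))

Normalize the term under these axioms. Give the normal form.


1. (g (g (w (g (w (s) (s)) (k (s))) (s)) (m (m (q) (q) (q)) (r (w (s) (s)) (q)) (m (q) (q) (q)))) (q))  →  (g (g (g (w (s) (s)) (k (s))) (m (m (q) (q) (q)) (r (w (s) (s)) (q)) (m (q) (q) (q)))) (q))
2. (g (g (g (w (s) (s)) (k (s))) (m (m (q) (q) (q)) (r (w (s) (s)) (q)) (m (q) (q) (q)))) (q))  →  (g (g (g (s) (k (s))) (m (m (q) (q) (q)) (r (w (s) (s)) (q)) (m (q) (q) (q)))) (q))
3. (g (g (g (s) (k (s))) (m (m (q) (q) (q)) (r (w (s) (s)) (q)) (m (q) (q) (q)))) (q))  →  (g (g (g (s) (k (s))) (m (m (q) (q) (q)) (r (s) (q)) (m (q) (q) (q)))) (q))

normal form = (g (g (g (s) (k (s))) (m (m (q) (q) (q)) (r (s) (q)) (m (q) (q) (q)))) (q))


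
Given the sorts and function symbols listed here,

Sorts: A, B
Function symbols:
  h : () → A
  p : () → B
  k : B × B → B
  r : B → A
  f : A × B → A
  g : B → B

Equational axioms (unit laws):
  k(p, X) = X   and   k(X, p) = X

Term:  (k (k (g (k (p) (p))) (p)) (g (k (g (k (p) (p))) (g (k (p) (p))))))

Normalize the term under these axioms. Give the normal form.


normal form = (k (g (p)) (g (k (g (p)) (g (p)))))

1. (k (k (g (k (p) (p))) (p)) (g (k (g (k (p) (p))) (g (k (p) (p))))))  →  (k (g (k (p) (p))) (g (k (g (k (p) (p))) (g (k (p) (p))))))
2. (k (g (k (p) (p))) (g (k (g (k (p) (p))) (g (k (p) (p))))))  →  (k (g (p)) (g (k (g (k (p) (p))) (g (k (p) (p))))))
3. (k (g (p)) (g (k (g (k (p) (p))) (g (k (p) (p))))))  →  (k (g (p)) (g (k (g (p)) (g (k (p) (p))))))
4. (k (g (p)) (g (k (g (p)) (g (k (p) (p))))))  →  (k (g (p)) (g (k (g (p)) (g (p)))))


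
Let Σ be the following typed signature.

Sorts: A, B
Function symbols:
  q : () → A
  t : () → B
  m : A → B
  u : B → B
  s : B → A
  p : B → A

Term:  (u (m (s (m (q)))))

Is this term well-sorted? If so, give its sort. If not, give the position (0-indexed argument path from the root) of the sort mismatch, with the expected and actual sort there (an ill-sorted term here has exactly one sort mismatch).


well-sorted; sort = B

        (q) : A
      (m (q)) : B
    (s (m (q))) : A
  (m (s (m (q)))) : B
(u (m (s (m (q))))) : B


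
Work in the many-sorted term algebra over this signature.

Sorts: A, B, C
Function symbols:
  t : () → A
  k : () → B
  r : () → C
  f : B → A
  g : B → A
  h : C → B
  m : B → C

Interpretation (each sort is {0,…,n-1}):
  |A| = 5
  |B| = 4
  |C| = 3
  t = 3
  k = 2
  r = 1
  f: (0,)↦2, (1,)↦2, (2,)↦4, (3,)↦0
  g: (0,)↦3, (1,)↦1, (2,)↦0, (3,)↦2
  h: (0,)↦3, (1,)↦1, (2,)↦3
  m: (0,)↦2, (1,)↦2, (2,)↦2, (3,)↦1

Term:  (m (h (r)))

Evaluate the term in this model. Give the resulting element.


value = 2

  r = 1
  (h (r)) = h(1,) = 1
  (m (h (r))) = m(1,) = 2


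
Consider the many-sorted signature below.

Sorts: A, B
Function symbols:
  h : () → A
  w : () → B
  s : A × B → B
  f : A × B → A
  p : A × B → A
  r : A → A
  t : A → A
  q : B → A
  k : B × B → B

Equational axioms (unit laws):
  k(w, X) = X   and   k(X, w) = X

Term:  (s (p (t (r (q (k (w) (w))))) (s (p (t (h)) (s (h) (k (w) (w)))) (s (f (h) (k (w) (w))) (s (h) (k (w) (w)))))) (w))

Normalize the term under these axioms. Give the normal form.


normal form = (s (p (t (r (q (w)))) (s (p (t (h)) (s (h) (w))) (s (f (h) (w)) (s (h) (w))))) (w))

1. (s (p (t (r (q (k (w) (w))))) (s (p (t (h)) (s (h) (k (w) (w)))) (s (f (h) (k (w) (w))) (s (h) (k (w) (w)))))) (w))  →  (s (p (t (r (q (w)))) (s (p (t (h)) (s (h) (k (w) (w)))) (s (f (h) (k (w) (w))) (s (h) (k (w) (w)))))) (w))
2. (s (p (t (r (q (w)))) (s (p (t (h)) (s (h) (k (w) (w)))) (s (f (h) (k (w) (w))) (s (h) (k (w) (w)))))) (w))  →  (s (p (t (r (q (w)))) (s (p (t (h)) (s (h) (w))) (s (f (h) (k (w) (w))) (s (h) (k (w) (w)))))) (w))
3. (s (p (t (r (q (w)))) (s (p (t (h)) (s (h) (w))) (s (f (h) (k (w) (w))) (s (h) (k (w) (w)))))) (w))  →  (s (p (t (r (q (w)))) (s (p (t (h)) (s (h) (w))) (s (f (h) (w)) (s (h) (k (w) (w)))))) (w))
4. (s (p (t (r (q (w)))) (s (p (t (h)) (s (h) (w))) (s (f (h) (w)) (s (h) (k (w) (w)))))) (w))  →  (s (p (t (r (q (w)))) (s (p (t (h)) (s (h) (w))) (s (f (h) (w)) (s (h) (w))))) (w))


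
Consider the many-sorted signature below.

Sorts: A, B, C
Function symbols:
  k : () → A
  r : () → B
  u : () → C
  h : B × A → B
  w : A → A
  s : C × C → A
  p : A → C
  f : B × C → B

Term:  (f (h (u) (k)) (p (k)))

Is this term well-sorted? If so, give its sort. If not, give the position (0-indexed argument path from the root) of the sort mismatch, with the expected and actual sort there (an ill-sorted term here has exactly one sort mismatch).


    (u) : C
    (k) : A
  (h (u) (k)) : ✗ arg 0 at [0, 0] has sort C, expected B
    (k) : A
  (p (k)) : C

ill-sorted at position [0, 0]: expected B, got C


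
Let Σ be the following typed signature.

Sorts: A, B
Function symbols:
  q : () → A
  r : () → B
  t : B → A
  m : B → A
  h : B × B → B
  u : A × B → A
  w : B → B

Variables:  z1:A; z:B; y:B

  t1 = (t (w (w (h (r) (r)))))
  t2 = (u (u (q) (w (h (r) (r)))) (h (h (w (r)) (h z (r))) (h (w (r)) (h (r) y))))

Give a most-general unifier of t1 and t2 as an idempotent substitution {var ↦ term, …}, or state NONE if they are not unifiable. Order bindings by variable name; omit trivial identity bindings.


NONE (not unifiable)

head clash or occurs-check failure — not unifiable


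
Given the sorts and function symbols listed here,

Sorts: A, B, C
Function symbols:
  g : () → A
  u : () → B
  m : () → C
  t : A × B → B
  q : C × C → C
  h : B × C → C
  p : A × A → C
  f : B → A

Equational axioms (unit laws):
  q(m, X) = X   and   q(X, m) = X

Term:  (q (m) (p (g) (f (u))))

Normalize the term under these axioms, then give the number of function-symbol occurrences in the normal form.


size = 4

1. (q (m) (p (g) (f (u))))  →  (p (g) (f (u)))
normal form: (p (g) (f (u)))


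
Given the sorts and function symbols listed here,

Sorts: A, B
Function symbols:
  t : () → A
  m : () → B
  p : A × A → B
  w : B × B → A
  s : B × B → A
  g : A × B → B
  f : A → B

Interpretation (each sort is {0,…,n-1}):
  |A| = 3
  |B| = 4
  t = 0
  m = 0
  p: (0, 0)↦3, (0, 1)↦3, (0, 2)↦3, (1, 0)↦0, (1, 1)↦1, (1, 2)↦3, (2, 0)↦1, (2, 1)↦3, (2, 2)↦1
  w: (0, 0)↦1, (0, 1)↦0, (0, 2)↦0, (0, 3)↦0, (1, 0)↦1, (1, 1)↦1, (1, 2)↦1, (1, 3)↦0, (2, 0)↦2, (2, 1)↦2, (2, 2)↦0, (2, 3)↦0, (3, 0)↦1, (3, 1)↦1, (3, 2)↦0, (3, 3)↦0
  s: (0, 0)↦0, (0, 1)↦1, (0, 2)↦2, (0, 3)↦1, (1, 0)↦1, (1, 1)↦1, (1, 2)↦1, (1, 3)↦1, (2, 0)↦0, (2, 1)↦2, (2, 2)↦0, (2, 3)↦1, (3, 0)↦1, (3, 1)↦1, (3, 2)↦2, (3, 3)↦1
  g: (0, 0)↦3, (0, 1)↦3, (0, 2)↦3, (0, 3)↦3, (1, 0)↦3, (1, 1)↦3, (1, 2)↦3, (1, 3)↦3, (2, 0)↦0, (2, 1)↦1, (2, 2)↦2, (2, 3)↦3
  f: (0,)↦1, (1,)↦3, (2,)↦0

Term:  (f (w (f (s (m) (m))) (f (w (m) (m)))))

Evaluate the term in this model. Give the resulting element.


  m = 0
  m = 0
  (s (m) (m)) = s(0, 0) = 0
  (f (s (m) (m))) = f(0,) = 1
  m = 0
  m = 0
  (w (m) (m)) = w(0, 0) = 1
  (f (w (m) (m))) = f(1,) = 3
  (w (f (s (m) (m))) (f (w (m) (m)))) = w(1, 3) = 0
  (f (w (f (s (m) (m))) (f (w (m) (m))))) = f(0,) = 1

value = 1


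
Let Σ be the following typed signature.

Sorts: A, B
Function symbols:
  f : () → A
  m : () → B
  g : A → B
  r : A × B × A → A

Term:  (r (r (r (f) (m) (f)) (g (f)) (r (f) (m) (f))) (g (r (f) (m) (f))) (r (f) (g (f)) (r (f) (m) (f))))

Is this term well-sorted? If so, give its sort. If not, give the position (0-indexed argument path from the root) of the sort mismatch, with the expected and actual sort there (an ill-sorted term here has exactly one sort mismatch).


well-sorted; sort = A

      (f) : A
      (m) : B
      (f) : A
    (r (f) (m) (f)) : A
      (f) : A
    (g (f)) : B
      (f) : A
      (m) : B
      (f) : A
    (r (f) (m) (f)) : A
  (r (r (f) (m) (f)) (g (f)) (r (f) (m) (f))) : A
      (f) : A
      (m) : B
      (f) : A
    (r (f) (m) (f)) : A
  (g (r (f) (m) (f))) : B
    (f) : A
      (f) : A
    (g (f)) : B
      (f) : A
      (m) : B
      (f) : A
    (r (f) (m) (f)) : A
  (r (f) (g (f)) (r (f) (m) (f))) : A
(r (r (r (f) (m) (f)) (g (f)) (r (f) (m) (f))) (g (r (f) (m) (f))) (r (f) (g (f)) (r (f) (m) (f)))) : A


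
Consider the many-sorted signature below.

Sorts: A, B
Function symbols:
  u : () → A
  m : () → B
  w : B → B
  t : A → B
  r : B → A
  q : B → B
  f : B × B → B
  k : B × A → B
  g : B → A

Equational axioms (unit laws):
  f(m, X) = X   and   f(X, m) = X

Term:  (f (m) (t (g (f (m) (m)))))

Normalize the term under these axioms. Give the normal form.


normal form = (t (g (m)))

1. (f (m) (t (g (f (m) (m)))))  →  (t (g (f (m) (m))))
2. (t (g (f (m) (m))))  →  (t (g (m)))


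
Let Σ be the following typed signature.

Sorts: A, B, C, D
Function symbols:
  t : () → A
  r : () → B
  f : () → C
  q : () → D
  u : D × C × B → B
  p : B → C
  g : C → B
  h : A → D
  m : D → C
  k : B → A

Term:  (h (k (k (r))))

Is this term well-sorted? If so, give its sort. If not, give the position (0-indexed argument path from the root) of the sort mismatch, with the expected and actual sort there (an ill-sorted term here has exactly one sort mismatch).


      (r) : B
    (k (r)) : A
  (k (k (r))) : ✗ arg 0 at [0, 0] has sort A, expected B

ill-sorted at position [0, 0]: expected B, got A


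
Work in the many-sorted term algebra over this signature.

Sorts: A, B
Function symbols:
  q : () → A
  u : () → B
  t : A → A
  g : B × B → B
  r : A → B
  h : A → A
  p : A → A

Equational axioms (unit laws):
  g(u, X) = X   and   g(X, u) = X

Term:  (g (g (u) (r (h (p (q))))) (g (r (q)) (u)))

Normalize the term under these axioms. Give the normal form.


1. (g (g (u) (r (h (p (q))))) (g (r (q)) (u)))  →  (g (r (h (p (q)))) (g (r (q)) (u)))
2. (g (r (h (p (q)))) (g (r (q)) (u)))  →  (g (r (h (p (q)))) (r (q)))

normal form = (g (r (h (p (q)))) (r (q)))


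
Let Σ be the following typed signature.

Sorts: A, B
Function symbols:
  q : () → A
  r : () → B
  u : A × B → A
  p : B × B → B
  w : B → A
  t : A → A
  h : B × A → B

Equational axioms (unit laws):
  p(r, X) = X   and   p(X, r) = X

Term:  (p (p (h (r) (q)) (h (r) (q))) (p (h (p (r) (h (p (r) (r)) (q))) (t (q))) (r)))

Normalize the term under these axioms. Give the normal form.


1. (p (p (h (r) (q)) (h (r) (q))) (p (h (p (r) (h (p (r) (r)) (q))) (t (q))) (r)))  →  (p (p (h (r) (q)) (h (r) (q))) (h (p (r) (h (p (r) (r)) (q))) (t (q))))
2. (p (p (h (r) (q)) (h (r) (q))) (h (p (r) (h (p (r) (r)) (q))) (t (q))))  →  (p (p (h (r) (q)) (h (r) (q))) (h (h (p (r) (r)) (q)) (t (q))))
3. (p (p (h (r) (q)) (h (r) (q))) (h (h (p (r) (r)) (q)) (t (q))))  →  (p (p (h (r) (q)) (h (r) (q))) (h (h (r) (q)) (t (q))))

normal form = (p (p (h (r) (q)) (h (r) (q))) (h (h (r) (q)) (t (q))))


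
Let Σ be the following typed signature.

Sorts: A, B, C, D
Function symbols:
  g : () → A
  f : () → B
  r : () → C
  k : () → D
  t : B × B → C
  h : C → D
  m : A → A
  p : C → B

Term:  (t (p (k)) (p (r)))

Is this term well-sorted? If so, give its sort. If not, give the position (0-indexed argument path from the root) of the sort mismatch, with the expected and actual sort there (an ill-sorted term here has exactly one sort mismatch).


    (k) : D
  (p (k)) : ✗ arg 0 at [0, 0] has sort D, expected C
    (r) : C
  (p (r)) : B

ill-sorted at position [0, 0]: expected C, got D


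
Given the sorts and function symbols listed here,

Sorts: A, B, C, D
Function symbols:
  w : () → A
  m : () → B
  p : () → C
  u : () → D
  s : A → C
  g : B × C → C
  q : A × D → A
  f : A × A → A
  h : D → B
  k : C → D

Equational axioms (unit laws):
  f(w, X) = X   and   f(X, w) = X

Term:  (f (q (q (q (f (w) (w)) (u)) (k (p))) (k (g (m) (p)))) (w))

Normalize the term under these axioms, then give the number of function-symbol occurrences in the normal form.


size = 11

1. (f (q (q (q (f (w) (w)) (u)) (k (p))) (k (g (m) (p)))) (w))  →  (q (q (q (f (w) (w)) (u)) (k (p))) (k (g (m) (p))))
2. (q (q (q (f (w) (w)) (u)) (k (p))) (k (g (m) (p))))  →  (q (q (q (w) (u)) (k (p))) (k (g (m) (p))))
normal form: (q (q (q (w) (u)) (k (p))) (k (g (m) (p))))


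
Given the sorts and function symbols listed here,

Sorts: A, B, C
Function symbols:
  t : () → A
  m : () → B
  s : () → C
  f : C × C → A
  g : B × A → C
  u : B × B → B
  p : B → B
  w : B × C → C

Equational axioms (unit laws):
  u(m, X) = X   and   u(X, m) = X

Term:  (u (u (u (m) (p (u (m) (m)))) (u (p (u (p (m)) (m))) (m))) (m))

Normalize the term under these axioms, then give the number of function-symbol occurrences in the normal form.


1. (u (u (u (m) (p (u (m) (m)))) (u (p (u (p (m)) (m))) (m))) (m))  →  (u (u (m) (p (u (m) (m)))) (u (p (u (p (m)) (m))) (m)))
2. (u (u (m) (p (u (m) (m)))) (u (p (u (p (m)) (m))) (m)))  →  (u (p (u (m) (m))) (u (p (u (p (m)) (m))) (m)))
3. (u (p (u (m) (m))) (u (p (u (p (m)) (m))) (m)))  →  (u (p (m)) (u (p (u (p (m)) (m))) (m)))
4. (u (p (m)) (u (p (u (p (m)) (m))) (m)))  →  (u (p (m)) (p (u (p (m)) (m))))
5. (u (p (m)) (p (u (p (m)) (m))))  →  (u (p (m)) (p (p (m))))
normal form: (u (p (m)) (p (p (m))))

size = 6


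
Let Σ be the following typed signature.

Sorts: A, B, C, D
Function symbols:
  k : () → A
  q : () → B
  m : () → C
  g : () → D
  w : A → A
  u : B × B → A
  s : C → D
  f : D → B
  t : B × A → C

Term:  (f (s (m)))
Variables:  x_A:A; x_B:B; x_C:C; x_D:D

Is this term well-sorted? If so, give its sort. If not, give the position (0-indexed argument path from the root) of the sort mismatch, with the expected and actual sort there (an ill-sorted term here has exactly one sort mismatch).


well-sorted; sort = B

    (m) : C
  (s (m)) : D
(f (s (m))) : B


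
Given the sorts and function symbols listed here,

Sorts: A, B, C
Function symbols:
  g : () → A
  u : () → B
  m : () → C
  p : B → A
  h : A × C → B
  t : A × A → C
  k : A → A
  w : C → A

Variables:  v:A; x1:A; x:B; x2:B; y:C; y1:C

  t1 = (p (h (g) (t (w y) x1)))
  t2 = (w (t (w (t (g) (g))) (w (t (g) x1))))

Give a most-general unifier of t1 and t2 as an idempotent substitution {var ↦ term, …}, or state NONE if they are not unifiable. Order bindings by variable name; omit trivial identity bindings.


head clash or occurs-check failure — not unifiable

NONE (not unifiable)


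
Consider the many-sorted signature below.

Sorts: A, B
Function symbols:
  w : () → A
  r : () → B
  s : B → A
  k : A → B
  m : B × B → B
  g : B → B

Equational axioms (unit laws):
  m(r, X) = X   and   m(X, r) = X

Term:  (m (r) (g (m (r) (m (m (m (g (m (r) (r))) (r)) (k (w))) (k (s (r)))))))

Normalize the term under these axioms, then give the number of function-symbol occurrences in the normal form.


size = 10

1. (m (r) (g (m (r) (m (m (m (g (m (r) (r))) (r)) (k (w))) (k (s (r)))))))  →  (g (m (r) (m (m (m (g (m (r) (r))) (r)) (k (w))) (k (s (r))))))
2. (g (m (r) (m (m (m (g (m (r) (r))) (r)) (k (w))) (k (s (r))))))  →  (g (m (m (m (g (m (r) (r))) (r)) (k (w))) (k (s (r)))))
3. (g (m (m (m (g (m (r) (r))) (r)) (k (w))) (k (s (r)))))  →  (g (m (m (g (m (r) (r))) (k (w))) (k (s (r)))))
4. (g (m (m (g (m (r) (r))) (k (w))) (k (s (r)))))  →  (g (m (m (g (r)) (k (w))) (k (s (r)))))
normal form: (g (m (m (g (r)) (k (w))) (k (s (r)))))


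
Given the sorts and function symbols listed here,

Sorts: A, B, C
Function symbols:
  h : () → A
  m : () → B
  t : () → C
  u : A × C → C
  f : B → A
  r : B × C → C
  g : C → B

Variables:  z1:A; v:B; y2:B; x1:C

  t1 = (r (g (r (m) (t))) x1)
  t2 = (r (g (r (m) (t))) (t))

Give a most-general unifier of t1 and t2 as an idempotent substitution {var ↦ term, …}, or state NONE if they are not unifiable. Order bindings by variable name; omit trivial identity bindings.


{x1 ↦ (t)}


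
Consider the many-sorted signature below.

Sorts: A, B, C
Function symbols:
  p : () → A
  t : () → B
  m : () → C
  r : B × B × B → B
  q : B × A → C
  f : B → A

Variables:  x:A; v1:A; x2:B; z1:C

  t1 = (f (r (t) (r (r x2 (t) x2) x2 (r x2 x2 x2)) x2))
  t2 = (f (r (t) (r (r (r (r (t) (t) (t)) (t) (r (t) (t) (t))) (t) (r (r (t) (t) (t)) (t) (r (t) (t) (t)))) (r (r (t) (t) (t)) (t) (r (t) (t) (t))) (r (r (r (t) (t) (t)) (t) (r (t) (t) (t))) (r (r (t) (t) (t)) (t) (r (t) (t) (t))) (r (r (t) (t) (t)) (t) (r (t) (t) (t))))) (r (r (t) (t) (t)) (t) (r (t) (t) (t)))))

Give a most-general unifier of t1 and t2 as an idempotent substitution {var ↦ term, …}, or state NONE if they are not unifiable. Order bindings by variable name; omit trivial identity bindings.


{x2 ↦ (r (r (t) (t) (t)) (t) (r (t) (t) (t)))}


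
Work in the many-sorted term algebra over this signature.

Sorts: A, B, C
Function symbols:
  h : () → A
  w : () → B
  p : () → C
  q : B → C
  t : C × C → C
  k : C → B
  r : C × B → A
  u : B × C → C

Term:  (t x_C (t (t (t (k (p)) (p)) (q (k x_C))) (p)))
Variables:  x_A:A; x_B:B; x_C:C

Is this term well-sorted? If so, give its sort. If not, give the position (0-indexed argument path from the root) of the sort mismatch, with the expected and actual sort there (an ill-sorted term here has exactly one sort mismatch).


  x_C : C
          (p) : C
        (k (p)) : B
        (p) : C
      (t (k (p)) (p)) : ✗ arg 0 at [1, 0, 0, 0] has sort B, expected C
          x_C : C
        (k x_C) : B
      (q (k x_C)) : C
    (p) : C

ill-sorted at position [1, 0, 0, 0]: expected C, got B


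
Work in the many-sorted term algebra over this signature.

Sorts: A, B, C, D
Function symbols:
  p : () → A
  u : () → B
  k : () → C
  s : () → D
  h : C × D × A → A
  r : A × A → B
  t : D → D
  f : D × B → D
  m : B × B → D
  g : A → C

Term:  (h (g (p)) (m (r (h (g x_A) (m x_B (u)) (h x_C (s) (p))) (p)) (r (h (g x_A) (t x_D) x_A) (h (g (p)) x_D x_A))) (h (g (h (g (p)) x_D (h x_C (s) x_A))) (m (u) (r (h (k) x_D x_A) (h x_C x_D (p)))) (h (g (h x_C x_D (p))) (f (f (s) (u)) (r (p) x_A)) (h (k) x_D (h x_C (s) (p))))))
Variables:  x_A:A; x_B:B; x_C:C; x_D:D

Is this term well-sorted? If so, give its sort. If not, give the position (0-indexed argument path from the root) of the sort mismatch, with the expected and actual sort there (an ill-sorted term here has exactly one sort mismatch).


    (p) : A
  (g (p)) : C
          x_A : A
        (g x_A) : C
          x_B : B
          (u) : B
        (m x_B (u)) : D
          x_C : C
          (s) : D
          (p) : A
        (h x_C (s) (p)) : A
      (h (g x_A) (m x_B (u)) (h x_C (s) (p))) : A
      (p) : A
    (r (h (g x_A) (m x_B (u)) (h x_C (s) (p))) (p)) : B
          x_A : A
        (g x_A) : C
          x_D : D
        (t x_D) : D
        x_A : A
      (h (g x_A) (t x_D) x_A) : A
          (p) : A
        (g (p)) : C
        x_D : D
        x_A : A
      (h (g (p)) x_D x_A) : A
    (r (h (g x_A) (t x_D) x_A) (h (g (p)) x_D x_A)) : B
  (m (r (h (g x_A) (m x_B (u)) (h x_C (s) (p))) (p)) (r (h (g x_A) (t x_D) x_A) (h (g (p)) x_D x_A))) : D
          (p) : A
        (g (p)) : C
        x_D : D
          x_C : C
          (s) : D
          x_A : A
        (h x_C (s) x_A) : A
      (h (g (p)) x_D (h x_C (s) x_A)) : A
    (g (h (g (p)) x_D (h x_C (s) x_A))) : C
      (u) : B
          (k) : C
          x_D : D
          x_A : A
        (h (k) x_D x_A) : A
          x_C : C
          x_D : D
          (p) : A
        (h x_C x_D (p)) : A
      (r (h (k) x_D x_A) (h x_C x_D (p))) : B
    (m (u) (r (h (k) x_D x_A) (h x_C x_D (p)))) : D
          x_C : C
          x_D : D
          (p) : A
        (h x_C x_D (p)) : A
      (g (h x_C x_D (p))) : C
          (s) : D
          (u) : B
        (f (s) (u)) : D
          (p) : A
          x_A : A
        (r (p) x_A) : B
      (f (f (s) (u)) (r (p) x_A)) : D
        (k) : C
        x_D : D
          x_C : C
          (s) : D
          (p) : A
        (h x_C (s) (p)) : A
      (h (k) x_D (h x_C (s) (p))) : A
    (h (g (h x_C x_D (p))) (f (f (s) (u)) (r (p) x_A)) (h (k) x_D (h x_C (s) (p)))) : A
  (h (g (h (g (p)) x_D (h x_C (s) x_A))) (m (u) (r (h (k) x_D x_A) (h x_C x_D (p)))) (h (g (h x_C x_D (p))) (f (f (s) (u)) (r (p) x_A)) (h (k) x_D (h x_C (s) (p))))) : A
(h (g (p)) (m (r (h (g x_A) (m x_B (u)) (h x_C (s) (p))) (p)) (r (h (g x_A) (t x_D) x_A) (h (g (p)) x_D x_A))) (h (g (h (g (p)) x_D (h x_C (s) x_A))) (m (u) (r (h (k) x_D x_A) (h x_C x_D (p)))) (h (g (h x_C x_D (p))) (f (f (s) (u)) (r (p) x_A)) (h (k) x_D (h x_C (s) (p)))))) : A

well-sorted; sort = A


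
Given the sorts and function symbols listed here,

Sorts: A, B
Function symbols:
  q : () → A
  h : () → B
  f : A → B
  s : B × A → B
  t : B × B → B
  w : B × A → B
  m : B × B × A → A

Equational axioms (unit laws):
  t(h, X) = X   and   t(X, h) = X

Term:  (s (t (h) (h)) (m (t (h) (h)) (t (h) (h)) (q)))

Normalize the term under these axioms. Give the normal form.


1. (s (t (h) (h)) (m (t (h) (h)) (t (h) (h)) (q)))  →  (s (h) (m (t (h) (h)) (t (h) (h)) (q)))
2. (s (h) (m (t (h) (h)) (t (h) (h)) (q)))  →  (s (h) (m (h) (t (h) (h)) (q)))
3. (s (h) (m (h) (t (h) (h)) (q)))  →  (s (h) (m (h) (h) (q)))

normal form = (s (h) (m (h) (h) (q)))


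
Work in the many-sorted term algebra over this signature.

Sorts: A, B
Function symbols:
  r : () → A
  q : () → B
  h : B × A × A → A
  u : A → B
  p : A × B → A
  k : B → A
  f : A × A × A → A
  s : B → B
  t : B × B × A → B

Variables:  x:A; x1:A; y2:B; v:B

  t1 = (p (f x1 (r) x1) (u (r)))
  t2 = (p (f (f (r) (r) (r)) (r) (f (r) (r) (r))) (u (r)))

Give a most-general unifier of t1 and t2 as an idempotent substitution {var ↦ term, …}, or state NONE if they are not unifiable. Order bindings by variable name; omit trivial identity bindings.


{x1 ↦ (f (r) (r) (r))}


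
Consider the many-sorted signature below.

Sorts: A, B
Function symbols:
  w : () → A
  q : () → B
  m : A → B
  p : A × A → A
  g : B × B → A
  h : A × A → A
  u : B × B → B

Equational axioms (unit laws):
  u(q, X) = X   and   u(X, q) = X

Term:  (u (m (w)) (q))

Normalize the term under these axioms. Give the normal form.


normal form = (m (w))

1. (u (m (w)) (q))  →  (m (w))


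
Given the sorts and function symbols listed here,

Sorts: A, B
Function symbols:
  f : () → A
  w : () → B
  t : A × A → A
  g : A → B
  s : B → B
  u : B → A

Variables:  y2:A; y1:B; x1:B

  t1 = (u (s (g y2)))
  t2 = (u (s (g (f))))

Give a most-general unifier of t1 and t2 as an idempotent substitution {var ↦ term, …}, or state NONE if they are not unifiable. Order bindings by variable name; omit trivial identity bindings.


{y2 ↦ (f)}


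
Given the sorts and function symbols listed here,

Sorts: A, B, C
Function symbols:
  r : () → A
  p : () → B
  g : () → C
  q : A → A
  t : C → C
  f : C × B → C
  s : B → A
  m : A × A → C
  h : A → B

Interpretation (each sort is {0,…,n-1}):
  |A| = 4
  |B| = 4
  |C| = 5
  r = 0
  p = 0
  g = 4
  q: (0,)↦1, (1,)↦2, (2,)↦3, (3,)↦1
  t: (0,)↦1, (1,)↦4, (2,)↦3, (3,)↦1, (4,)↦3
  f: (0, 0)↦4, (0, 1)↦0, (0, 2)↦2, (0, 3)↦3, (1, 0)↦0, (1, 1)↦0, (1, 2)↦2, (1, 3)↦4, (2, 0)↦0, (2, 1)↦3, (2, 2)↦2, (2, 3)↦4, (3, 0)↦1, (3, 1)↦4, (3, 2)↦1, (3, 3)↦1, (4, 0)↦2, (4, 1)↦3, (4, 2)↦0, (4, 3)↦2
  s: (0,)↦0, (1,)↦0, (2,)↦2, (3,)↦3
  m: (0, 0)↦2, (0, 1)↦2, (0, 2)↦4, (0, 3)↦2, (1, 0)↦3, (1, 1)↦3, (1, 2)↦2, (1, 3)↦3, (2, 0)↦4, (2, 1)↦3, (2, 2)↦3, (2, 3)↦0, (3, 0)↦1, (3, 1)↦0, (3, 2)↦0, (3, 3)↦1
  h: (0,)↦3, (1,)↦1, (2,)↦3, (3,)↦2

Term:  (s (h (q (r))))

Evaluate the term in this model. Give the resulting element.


value = 0

  r = 0
  (q (r)) = q(0,) = 1
  (h (q (r))) = h(1,) = 1
  (s (h (q (r)))) = s(1,) = 0


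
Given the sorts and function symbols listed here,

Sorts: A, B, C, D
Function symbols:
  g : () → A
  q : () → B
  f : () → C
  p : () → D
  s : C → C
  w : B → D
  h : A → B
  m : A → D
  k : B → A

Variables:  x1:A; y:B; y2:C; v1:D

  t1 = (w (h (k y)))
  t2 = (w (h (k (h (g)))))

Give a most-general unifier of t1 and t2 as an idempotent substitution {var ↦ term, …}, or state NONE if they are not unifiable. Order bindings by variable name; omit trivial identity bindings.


{y ↦ (h (g))}


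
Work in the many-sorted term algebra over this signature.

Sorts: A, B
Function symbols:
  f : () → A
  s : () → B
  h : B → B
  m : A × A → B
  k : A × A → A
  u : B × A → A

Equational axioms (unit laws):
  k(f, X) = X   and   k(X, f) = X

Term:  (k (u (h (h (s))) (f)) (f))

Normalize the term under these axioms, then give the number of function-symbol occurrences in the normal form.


size = 5

1. (k (u (h (h (s))) (f)) (f))  →  (u (h (h (s))) (f))
normal form: (u (h (h (s))) (f))


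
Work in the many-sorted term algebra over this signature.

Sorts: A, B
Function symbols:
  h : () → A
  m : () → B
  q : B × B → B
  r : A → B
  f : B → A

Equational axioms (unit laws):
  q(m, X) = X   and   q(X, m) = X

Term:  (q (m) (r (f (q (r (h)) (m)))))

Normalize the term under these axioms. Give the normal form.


normal form = (r (f (r (h))))

1. (q (m) (r (f (q (r (h)) (m)))))  →  (r (f (q (r (h)) (m))))
2. (r (f (q (r (h)) (m))))  →  (r (f (r (h))))


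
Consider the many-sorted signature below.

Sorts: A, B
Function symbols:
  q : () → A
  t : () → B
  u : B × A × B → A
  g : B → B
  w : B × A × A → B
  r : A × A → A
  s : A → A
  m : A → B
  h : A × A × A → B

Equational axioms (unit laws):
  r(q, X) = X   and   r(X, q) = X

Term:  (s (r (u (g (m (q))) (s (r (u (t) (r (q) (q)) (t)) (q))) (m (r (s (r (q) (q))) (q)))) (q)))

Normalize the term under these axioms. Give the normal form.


normal form = (s (u (g (m (q))) (s (u (t) (q) (t))) (m (s (q)))))

1. (s (r (u (g (m (q))) (s (r (u (t) (r (q) (q)) (t)) (q))) (m (r (s (r (q) (q))) (q)))) (q)))  →  (s (u (g (m (q))) (s (r (u (t) (r (q) (q)) (t)) (q))) (m (r (s (r (q) (q))) (q)))))
2. (s (u (g (m (q))) (s (r (u (t) (r (q) (q)) (t)) (q))) (m (r (s (r (q) (q))) (q)))))  →  (s (u (g (m (q))) (s (u (t) (r (q) (q)) (t))) (m (r (s (r (q) (q))) (q)))))
3. (s (u (g (m (q))) (s (u (t) (r (q) (q)) (t))) (m (r (s (r (q) (q))) (q)))))  →  (s (u (g (m (q))) (s (u (t) (q) (t))) (m (r (s (r (q) (q))) (q)))))
4. (s (u (g (m (q))) (s (u (t) (q) (t))) (m (r (s (r (q) (q))) (q)))))  →  (s (u (g (m (q))) (s (u (t) (q) (t))) (m (s (r (q) (q))))))
5. (s (u (g (m (q))) (s (u (t) (q) (t))) (m (s (r (q) (q))))))  →  (s (u (g (m (q))) (s (u (t) (q) (t))) (m (s (q)))))


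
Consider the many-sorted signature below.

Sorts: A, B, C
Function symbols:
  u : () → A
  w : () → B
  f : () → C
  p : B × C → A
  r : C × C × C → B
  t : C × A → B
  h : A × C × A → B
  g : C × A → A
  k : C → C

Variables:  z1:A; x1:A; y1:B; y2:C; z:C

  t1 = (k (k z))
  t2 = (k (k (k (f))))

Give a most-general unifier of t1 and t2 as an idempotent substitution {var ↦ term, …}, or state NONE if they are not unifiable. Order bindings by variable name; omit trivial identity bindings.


{z ↦ (k (f))}


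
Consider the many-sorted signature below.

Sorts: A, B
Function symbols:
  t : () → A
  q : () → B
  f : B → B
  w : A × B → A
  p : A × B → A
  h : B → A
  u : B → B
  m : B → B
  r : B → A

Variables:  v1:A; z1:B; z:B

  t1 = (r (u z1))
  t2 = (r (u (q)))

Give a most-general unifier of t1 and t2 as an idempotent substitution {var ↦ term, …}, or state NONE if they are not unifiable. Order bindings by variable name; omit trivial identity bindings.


{z1 ↦ (q)}


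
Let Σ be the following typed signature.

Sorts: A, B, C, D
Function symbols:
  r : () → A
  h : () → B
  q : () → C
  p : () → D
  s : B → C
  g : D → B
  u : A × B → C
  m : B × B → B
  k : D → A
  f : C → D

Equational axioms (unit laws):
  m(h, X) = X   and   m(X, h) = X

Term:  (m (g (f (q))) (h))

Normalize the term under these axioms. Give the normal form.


1. (m (g (f (q))) (h))  →  (g (f (q)))

normal form = (g (f (q)))


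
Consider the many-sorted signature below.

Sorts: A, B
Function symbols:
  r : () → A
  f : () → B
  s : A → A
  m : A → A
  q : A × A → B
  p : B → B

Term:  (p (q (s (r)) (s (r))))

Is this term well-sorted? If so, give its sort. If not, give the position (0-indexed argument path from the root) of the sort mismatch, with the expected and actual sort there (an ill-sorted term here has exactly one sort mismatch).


      (r) : A
    (s (r)) : A
      (r) : A
    (s (r)) : A
  (q (s (r)) (s (r))) : B
(p (q (s (r)) (s (r)))) : B

well-sorted; sort = B


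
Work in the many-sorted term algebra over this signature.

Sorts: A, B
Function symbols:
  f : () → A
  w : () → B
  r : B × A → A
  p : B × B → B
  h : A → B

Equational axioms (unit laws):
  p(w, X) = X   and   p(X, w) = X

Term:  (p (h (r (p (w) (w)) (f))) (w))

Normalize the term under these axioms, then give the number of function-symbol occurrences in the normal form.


1. (p (h (r (p (w) (w)) (f))) (w))  →  (h (r (p (w) (w)) (f)))
2. (h (r (p (w) (w)) (f)))  →  (h (r (w) (f)))
normal form: (h (r (w) (f)))

size = 4


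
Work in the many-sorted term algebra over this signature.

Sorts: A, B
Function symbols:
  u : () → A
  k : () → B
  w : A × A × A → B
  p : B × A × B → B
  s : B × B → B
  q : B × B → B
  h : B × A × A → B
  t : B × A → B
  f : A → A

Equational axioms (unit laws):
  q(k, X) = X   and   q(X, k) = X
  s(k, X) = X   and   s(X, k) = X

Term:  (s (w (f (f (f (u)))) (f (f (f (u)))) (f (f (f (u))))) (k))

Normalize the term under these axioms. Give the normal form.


normal form = (w (f (f (f (u)))) (f (f (f (u)))) (f (f (f (u)))))

1. (s (w (f (f (f (u)))) (f (f (f (u)))) (f (f (f (u))))) (k))  →  (w (f (f (f (u)))) (f (f (f (u)))) (f (f (f (u)))))


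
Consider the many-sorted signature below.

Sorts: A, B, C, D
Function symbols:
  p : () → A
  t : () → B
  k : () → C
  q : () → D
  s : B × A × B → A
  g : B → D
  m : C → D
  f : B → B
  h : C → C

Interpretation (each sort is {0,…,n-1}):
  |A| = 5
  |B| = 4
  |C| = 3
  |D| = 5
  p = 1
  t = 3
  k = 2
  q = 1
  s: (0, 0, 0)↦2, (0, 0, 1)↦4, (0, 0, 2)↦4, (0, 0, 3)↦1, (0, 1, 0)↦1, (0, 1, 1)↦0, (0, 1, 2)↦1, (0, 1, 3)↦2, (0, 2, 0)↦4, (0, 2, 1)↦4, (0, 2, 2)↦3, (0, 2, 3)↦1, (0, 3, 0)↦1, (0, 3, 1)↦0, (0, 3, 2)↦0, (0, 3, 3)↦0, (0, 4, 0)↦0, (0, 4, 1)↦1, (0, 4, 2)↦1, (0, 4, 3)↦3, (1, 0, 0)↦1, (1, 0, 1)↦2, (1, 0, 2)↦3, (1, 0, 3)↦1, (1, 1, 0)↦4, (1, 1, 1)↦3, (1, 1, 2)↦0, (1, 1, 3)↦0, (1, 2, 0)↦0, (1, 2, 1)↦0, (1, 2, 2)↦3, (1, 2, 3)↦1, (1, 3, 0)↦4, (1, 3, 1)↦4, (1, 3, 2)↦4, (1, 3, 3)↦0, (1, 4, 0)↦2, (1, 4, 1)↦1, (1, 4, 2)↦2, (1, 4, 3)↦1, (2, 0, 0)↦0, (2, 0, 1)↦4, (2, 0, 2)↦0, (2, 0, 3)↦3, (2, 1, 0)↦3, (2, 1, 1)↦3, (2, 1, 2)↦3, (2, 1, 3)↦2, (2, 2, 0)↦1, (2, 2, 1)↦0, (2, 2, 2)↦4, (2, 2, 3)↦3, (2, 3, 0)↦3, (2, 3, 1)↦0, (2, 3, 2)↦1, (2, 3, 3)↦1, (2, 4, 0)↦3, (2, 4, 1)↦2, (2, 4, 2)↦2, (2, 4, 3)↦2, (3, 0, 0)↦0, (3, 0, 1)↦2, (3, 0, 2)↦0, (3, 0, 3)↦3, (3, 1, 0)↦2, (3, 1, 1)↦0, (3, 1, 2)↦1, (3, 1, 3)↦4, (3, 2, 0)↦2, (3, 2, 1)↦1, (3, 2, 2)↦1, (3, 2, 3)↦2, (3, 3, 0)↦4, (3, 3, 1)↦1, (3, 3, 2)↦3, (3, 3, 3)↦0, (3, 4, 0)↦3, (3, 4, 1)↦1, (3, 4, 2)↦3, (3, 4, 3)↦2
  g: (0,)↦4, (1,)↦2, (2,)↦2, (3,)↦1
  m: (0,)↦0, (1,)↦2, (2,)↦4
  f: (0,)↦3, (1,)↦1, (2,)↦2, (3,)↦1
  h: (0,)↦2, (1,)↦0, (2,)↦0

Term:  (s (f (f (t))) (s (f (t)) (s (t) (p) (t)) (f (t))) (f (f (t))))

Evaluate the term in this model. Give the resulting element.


value = 3

  t = 3
  (f (t)) = f(3,) = 1
  (f (f (t))) = f(1,) = 1
  t = 3
  (f (t)) = f(3,) = 1
  t = 3
  p = 1
  t = 3
  (s (t) (p) (t)) = s(3, 1, 3) = 4
  t = 3
  (f (t)) = f(3,) = 1
  (s (f (t)) (s (t) (p) (t)) (f (t))) = s(1, 4, 1) = 1
  t = 3
  (f (t)) = f(3,) = 1
  (f (f (t))) = f(1,) = 1
  (s (f (f (t))) (s (f (t)) (s (t) (p) (t)) (f (t))) (f (f (t)))) = s(1, 1, 1) = 3


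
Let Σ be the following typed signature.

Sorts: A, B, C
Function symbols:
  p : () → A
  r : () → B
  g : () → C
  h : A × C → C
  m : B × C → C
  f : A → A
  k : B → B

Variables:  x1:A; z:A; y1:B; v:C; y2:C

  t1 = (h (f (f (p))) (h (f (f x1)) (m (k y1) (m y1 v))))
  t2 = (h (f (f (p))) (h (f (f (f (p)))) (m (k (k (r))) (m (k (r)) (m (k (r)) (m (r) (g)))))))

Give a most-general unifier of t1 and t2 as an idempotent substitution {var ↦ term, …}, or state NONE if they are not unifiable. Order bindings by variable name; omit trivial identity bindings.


{v ↦ (m (k (r)) (m (r) (g))), x1 ↦ (f (p)), y1 ↦ (k (r))}


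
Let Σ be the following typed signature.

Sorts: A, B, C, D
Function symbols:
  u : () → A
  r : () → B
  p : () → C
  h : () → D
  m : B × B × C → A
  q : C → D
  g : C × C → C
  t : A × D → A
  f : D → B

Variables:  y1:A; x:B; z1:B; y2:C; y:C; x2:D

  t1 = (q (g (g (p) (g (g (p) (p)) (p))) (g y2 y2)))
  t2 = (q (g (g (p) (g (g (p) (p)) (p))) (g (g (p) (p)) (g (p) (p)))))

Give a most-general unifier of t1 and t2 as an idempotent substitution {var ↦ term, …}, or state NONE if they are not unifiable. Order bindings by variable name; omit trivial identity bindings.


{y2 ↦ (g (p) (p))}


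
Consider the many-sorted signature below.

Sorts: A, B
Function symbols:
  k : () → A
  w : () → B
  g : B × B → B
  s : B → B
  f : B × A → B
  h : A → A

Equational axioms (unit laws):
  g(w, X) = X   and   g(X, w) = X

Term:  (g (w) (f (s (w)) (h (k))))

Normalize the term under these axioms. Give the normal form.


normal form = (f (s (w)) (h (k)))

1. (g (w) (f (s (w)) (h (k))))  →  (f (s (w)) (h (k)))


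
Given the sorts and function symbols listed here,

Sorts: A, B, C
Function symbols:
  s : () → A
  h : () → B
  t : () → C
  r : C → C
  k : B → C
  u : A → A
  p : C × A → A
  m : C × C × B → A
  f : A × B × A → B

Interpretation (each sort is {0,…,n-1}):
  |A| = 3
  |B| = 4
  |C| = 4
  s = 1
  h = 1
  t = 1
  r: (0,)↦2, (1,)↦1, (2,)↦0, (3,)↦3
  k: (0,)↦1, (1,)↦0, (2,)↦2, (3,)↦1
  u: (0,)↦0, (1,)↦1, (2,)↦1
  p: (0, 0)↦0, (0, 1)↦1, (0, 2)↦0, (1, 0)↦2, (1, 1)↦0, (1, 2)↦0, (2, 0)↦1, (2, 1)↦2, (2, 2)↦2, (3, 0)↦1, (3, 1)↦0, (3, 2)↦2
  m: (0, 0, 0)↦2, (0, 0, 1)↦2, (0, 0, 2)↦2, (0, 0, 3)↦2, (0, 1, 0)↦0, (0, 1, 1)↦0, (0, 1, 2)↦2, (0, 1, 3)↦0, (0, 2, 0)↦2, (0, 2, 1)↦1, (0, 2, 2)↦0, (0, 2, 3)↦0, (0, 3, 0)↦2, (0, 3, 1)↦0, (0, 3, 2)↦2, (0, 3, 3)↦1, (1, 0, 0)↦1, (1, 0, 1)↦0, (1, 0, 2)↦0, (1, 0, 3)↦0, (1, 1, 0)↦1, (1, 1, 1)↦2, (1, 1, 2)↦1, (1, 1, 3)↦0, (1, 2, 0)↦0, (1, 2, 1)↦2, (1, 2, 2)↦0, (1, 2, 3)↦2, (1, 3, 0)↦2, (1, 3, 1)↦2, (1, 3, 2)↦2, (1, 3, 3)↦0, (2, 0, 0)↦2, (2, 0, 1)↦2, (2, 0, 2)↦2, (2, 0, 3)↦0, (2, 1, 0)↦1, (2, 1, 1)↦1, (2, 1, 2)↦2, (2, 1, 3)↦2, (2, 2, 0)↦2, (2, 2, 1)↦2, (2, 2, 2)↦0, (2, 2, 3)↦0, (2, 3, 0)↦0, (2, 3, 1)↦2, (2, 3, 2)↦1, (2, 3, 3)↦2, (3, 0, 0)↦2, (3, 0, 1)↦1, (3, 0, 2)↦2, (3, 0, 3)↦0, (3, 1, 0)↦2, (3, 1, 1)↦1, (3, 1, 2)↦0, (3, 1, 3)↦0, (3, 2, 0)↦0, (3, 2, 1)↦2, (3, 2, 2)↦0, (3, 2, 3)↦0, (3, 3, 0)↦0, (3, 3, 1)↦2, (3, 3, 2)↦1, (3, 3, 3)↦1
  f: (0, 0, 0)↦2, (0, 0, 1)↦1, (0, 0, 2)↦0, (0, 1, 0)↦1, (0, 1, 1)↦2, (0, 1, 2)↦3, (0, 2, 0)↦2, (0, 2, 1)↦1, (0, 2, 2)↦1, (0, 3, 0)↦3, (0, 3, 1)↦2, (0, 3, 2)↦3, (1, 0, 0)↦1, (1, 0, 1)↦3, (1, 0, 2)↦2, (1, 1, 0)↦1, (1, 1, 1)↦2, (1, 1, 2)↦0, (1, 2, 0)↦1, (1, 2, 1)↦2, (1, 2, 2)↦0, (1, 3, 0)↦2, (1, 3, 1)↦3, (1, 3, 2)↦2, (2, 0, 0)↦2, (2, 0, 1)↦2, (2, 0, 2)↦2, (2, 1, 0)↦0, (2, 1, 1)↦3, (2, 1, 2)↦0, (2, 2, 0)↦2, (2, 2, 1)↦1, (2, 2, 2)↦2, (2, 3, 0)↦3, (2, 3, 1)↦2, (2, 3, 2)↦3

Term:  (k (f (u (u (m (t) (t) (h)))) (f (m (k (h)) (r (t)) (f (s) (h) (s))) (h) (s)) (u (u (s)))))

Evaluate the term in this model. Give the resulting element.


  t = 1
  t = 1
  h = 1
  (m (t) (t) (h)) = m(1, 1, 1) = 2
  (u (m (t) (t) (h))) = u(2,) = 1
  (u (u (m (t) (t) (h)))) = u(1,) = 1
  h = 1
  (k (h)) = k(1,) = 0
  t = 1
  (r (t)) = r(1,) = 1
  s = 1
  h = 1
  s = 1
  (f (s) (h) (s)) = f(1, 1, 1) = 2
  (m (k (h)) (r (t)) (f (s) (h) (s))) = m(0, 1, 2) = 2
  h = 1
  s = 1
  (f (m (k (h)) (r (t)) (f (s) (h) (s))) (h) (s)) = f(2, 1, 1) = 3
  s = 1
  (u (s)) = u(1,) = 1
  (u (u (s))) = u(1,) = 1
  (f (u (u (m (t) (t) (h)))) (f (m (k (h)) (r (t)) (f (s) (h) (s))) (h) (s)) (u (u (s)))) = f(1, 3, 1) = 3
  (k (f (u (u (m (t) (t) (h)))) (f (m (k (h)) (r (t)) (f (s) (h) (s))) (h) (s)) (u (u (s))))) = k(3,) = 1

value = 1
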